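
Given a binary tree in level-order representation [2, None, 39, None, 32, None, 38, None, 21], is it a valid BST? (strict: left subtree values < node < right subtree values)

Level-order array: [2, None, 39, None, 32, None, 38, None, 21]
Validate using subtree bounds (lo, hi): at each node, require lo < value < hi,
then recurse left with hi=value and right with lo=value.
Preorder trace (stopping at first violation):
  at node 2 with bounds (-inf, +inf): OK
  at node 39 with bounds (2, +inf): OK
  at node 32 with bounds (39, +inf): VIOLATION
Node 32 violates its bound: not (39 < 32 < +inf).
Result: Not a valid BST


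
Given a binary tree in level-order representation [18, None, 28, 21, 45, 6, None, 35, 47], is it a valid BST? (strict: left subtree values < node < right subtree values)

Level-order array: [18, None, 28, 21, 45, 6, None, 35, 47]
Validate using subtree bounds (lo, hi): at each node, require lo < value < hi,
then recurse left with hi=value and right with lo=value.
Preorder trace (stopping at first violation):
  at node 18 with bounds (-inf, +inf): OK
  at node 28 with bounds (18, +inf): OK
  at node 21 with bounds (18, 28): OK
  at node 6 with bounds (18, 21): VIOLATION
Node 6 violates its bound: not (18 < 6 < 21).
Result: Not a valid BST


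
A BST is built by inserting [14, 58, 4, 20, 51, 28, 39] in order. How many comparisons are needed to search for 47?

Search path for 47: 14 -> 58 -> 20 -> 51 -> 28 -> 39
Found: False
Comparisons: 6


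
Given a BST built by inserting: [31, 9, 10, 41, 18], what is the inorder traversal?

Tree insertion order: [31, 9, 10, 41, 18]
Tree (level-order array): [31, 9, 41, None, 10, None, None, None, 18]
Inorder traversal: [9, 10, 18, 31, 41]


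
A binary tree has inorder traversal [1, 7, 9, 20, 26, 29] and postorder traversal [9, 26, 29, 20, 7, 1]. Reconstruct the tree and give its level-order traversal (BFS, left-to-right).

Inorder:   [1, 7, 9, 20, 26, 29]
Postorder: [9, 26, 29, 20, 7, 1]
Algorithm: postorder visits root last, so walk postorder right-to-left;
each value is the root of the current inorder slice — split it at that
value, recurse on the right subtree first, then the left.
Recursive splits:
  root=1; inorder splits into left=[], right=[7, 9, 20, 26, 29]
  root=7; inorder splits into left=[], right=[9, 20, 26, 29]
  root=20; inorder splits into left=[9], right=[26, 29]
  root=29; inorder splits into left=[26], right=[]
  root=26; inorder splits into left=[], right=[]
  root=9; inorder splits into left=[], right=[]
Reconstructed level-order: [1, 7, 20, 9, 29, 26]


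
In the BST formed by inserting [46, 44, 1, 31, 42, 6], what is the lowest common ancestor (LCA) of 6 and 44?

Tree insertion order: [46, 44, 1, 31, 42, 6]
Tree (level-order array): [46, 44, None, 1, None, None, 31, 6, 42]
In a BST, the LCA of p=6, q=44 is the first node v on the
root-to-leaf path with p <= v <= q (go left if both < v, right if both > v).
Walk from root:
  at 46: both 6 and 44 < 46, go left
  at 44: 6 <= 44 <= 44, this is the LCA
LCA = 44


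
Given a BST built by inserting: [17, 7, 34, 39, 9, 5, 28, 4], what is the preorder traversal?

Tree insertion order: [17, 7, 34, 39, 9, 5, 28, 4]
Tree (level-order array): [17, 7, 34, 5, 9, 28, 39, 4]
Preorder traversal: [17, 7, 5, 4, 9, 34, 28, 39]


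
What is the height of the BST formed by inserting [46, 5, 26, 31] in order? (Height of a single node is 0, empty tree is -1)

Insertion order: [46, 5, 26, 31]
Tree (level-order array): [46, 5, None, None, 26, None, 31]
Compute height bottom-up (empty subtree = -1):
  height(31) = 1 + max(-1, -1) = 0
  height(26) = 1 + max(-1, 0) = 1
  height(5) = 1 + max(-1, 1) = 2
  height(46) = 1 + max(2, -1) = 3
Height = 3


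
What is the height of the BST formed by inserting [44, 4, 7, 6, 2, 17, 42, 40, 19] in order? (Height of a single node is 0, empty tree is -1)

Insertion order: [44, 4, 7, 6, 2, 17, 42, 40, 19]
Tree (level-order array): [44, 4, None, 2, 7, None, None, 6, 17, None, None, None, 42, 40, None, 19]
Compute height bottom-up (empty subtree = -1):
  height(2) = 1 + max(-1, -1) = 0
  height(6) = 1 + max(-1, -1) = 0
  height(19) = 1 + max(-1, -1) = 0
  height(40) = 1 + max(0, -1) = 1
  height(42) = 1 + max(1, -1) = 2
  height(17) = 1 + max(-1, 2) = 3
  height(7) = 1 + max(0, 3) = 4
  height(4) = 1 + max(0, 4) = 5
  height(44) = 1 + max(5, -1) = 6
Height = 6


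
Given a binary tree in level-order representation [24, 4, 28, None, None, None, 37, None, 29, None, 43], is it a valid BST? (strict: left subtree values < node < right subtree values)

Level-order array: [24, 4, 28, None, None, None, 37, None, 29, None, 43]
Validate using subtree bounds (lo, hi): at each node, require lo < value < hi,
then recurse left with hi=value and right with lo=value.
Preorder trace (stopping at first violation):
  at node 24 with bounds (-inf, +inf): OK
  at node 4 with bounds (-inf, 24): OK
  at node 28 with bounds (24, +inf): OK
  at node 37 with bounds (28, +inf): OK
  at node 29 with bounds (37, +inf): VIOLATION
Node 29 violates its bound: not (37 < 29 < +inf).
Result: Not a valid BST


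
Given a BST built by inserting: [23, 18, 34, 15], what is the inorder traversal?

Tree insertion order: [23, 18, 34, 15]
Tree (level-order array): [23, 18, 34, 15]
Inorder traversal: [15, 18, 23, 34]


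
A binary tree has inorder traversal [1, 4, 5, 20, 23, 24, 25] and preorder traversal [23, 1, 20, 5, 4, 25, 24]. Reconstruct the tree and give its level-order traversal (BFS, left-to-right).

Inorder:  [1, 4, 5, 20, 23, 24, 25]
Preorder: [23, 1, 20, 5, 4, 25, 24]
Algorithm: preorder visits root first, so consume preorder in order;
for each root, split the current inorder slice at that value into
left-subtree inorder and right-subtree inorder, then recurse.
Recursive splits:
  root=23; inorder splits into left=[1, 4, 5, 20], right=[24, 25]
  root=1; inorder splits into left=[], right=[4, 5, 20]
  root=20; inorder splits into left=[4, 5], right=[]
  root=5; inorder splits into left=[4], right=[]
  root=4; inorder splits into left=[], right=[]
  root=25; inorder splits into left=[24], right=[]
  root=24; inorder splits into left=[], right=[]
Reconstructed level-order: [23, 1, 25, 20, 24, 5, 4]


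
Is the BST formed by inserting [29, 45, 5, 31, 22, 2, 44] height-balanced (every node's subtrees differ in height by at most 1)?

Tree (level-order array): [29, 5, 45, 2, 22, 31, None, None, None, None, None, None, 44]
Definition: a tree is height-balanced if, at every node, |h(left) - h(right)| <= 1 (empty subtree has height -1).
Bottom-up per-node check:
  node 2: h_left=-1, h_right=-1, diff=0 [OK], height=0
  node 22: h_left=-1, h_right=-1, diff=0 [OK], height=0
  node 5: h_left=0, h_right=0, diff=0 [OK], height=1
  node 44: h_left=-1, h_right=-1, diff=0 [OK], height=0
  node 31: h_left=-1, h_right=0, diff=1 [OK], height=1
  node 45: h_left=1, h_right=-1, diff=2 [FAIL (|1--1|=2 > 1)], height=2
  node 29: h_left=1, h_right=2, diff=1 [OK], height=3
Node 45 violates the condition: |1 - -1| = 2 > 1.
Result: Not balanced


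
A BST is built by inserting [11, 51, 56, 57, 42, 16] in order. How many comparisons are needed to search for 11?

Search path for 11: 11
Found: True
Comparisons: 1


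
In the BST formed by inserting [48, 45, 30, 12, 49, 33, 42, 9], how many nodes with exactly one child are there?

Tree built from: [48, 45, 30, 12, 49, 33, 42, 9]
Tree (level-order array): [48, 45, 49, 30, None, None, None, 12, 33, 9, None, None, 42]
Rule: These are nodes with exactly 1 non-null child.
Per-node child counts:
  node 48: 2 child(ren)
  node 45: 1 child(ren)
  node 30: 2 child(ren)
  node 12: 1 child(ren)
  node 9: 0 child(ren)
  node 33: 1 child(ren)
  node 42: 0 child(ren)
  node 49: 0 child(ren)
Matching nodes: [45, 12, 33]
Count of nodes with exactly one child: 3


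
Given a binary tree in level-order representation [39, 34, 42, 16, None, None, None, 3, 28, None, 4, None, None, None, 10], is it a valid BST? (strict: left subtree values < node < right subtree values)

Level-order array: [39, 34, 42, 16, None, None, None, 3, 28, None, 4, None, None, None, 10]
Validate using subtree bounds (lo, hi): at each node, require lo < value < hi,
then recurse left with hi=value and right with lo=value.
Preorder trace (stopping at first violation):
  at node 39 with bounds (-inf, +inf): OK
  at node 34 with bounds (-inf, 39): OK
  at node 16 with bounds (-inf, 34): OK
  at node 3 with bounds (-inf, 16): OK
  at node 4 with bounds (3, 16): OK
  at node 10 with bounds (4, 16): OK
  at node 28 with bounds (16, 34): OK
  at node 42 with bounds (39, +inf): OK
No violation found at any node.
Result: Valid BST


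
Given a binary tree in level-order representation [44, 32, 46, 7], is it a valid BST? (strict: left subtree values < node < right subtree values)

Level-order array: [44, 32, 46, 7]
Validate using subtree bounds (lo, hi): at each node, require lo < value < hi,
then recurse left with hi=value and right with lo=value.
Preorder trace (stopping at first violation):
  at node 44 with bounds (-inf, +inf): OK
  at node 32 with bounds (-inf, 44): OK
  at node 7 with bounds (-inf, 32): OK
  at node 46 with bounds (44, +inf): OK
No violation found at any node.
Result: Valid BST


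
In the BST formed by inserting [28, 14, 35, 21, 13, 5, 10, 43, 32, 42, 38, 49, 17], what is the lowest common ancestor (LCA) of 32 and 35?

Tree insertion order: [28, 14, 35, 21, 13, 5, 10, 43, 32, 42, 38, 49, 17]
Tree (level-order array): [28, 14, 35, 13, 21, 32, 43, 5, None, 17, None, None, None, 42, 49, None, 10, None, None, 38]
In a BST, the LCA of p=32, q=35 is the first node v on the
root-to-leaf path with p <= v <= q (go left if both < v, right if both > v).
Walk from root:
  at 28: both 32 and 35 > 28, go right
  at 35: 32 <= 35 <= 35, this is the LCA
LCA = 35


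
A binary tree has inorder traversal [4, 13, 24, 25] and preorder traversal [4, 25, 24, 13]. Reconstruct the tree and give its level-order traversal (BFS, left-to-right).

Inorder:  [4, 13, 24, 25]
Preorder: [4, 25, 24, 13]
Algorithm: preorder visits root first, so consume preorder in order;
for each root, split the current inorder slice at that value into
left-subtree inorder and right-subtree inorder, then recurse.
Recursive splits:
  root=4; inorder splits into left=[], right=[13, 24, 25]
  root=25; inorder splits into left=[13, 24], right=[]
  root=24; inorder splits into left=[13], right=[]
  root=13; inorder splits into left=[], right=[]
Reconstructed level-order: [4, 25, 24, 13]


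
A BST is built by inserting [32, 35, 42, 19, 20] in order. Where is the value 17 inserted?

Starting tree (level order): [32, 19, 35, None, 20, None, 42]
Insertion path: 32 -> 19
Result: insert 17 as left child of 19
Final tree (level order): [32, 19, 35, 17, 20, None, 42]


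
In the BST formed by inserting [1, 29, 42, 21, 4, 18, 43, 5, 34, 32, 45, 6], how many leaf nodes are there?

Tree built from: [1, 29, 42, 21, 4, 18, 43, 5, 34, 32, 45, 6]
Tree (level-order array): [1, None, 29, 21, 42, 4, None, 34, 43, None, 18, 32, None, None, 45, 5, None, None, None, None, None, None, 6]
Rule: A leaf has 0 children.
Per-node child counts:
  node 1: 1 child(ren)
  node 29: 2 child(ren)
  node 21: 1 child(ren)
  node 4: 1 child(ren)
  node 18: 1 child(ren)
  node 5: 1 child(ren)
  node 6: 0 child(ren)
  node 42: 2 child(ren)
  node 34: 1 child(ren)
  node 32: 0 child(ren)
  node 43: 1 child(ren)
  node 45: 0 child(ren)
Matching nodes: [6, 32, 45]
Count of leaf nodes: 3


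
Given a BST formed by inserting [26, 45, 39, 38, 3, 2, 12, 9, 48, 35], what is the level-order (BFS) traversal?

Tree insertion order: [26, 45, 39, 38, 3, 2, 12, 9, 48, 35]
Tree (level-order array): [26, 3, 45, 2, 12, 39, 48, None, None, 9, None, 38, None, None, None, None, None, 35]
BFS from the root, enqueuing left then right child of each popped node:
  queue [26] -> pop 26, enqueue [3, 45], visited so far: [26]
  queue [3, 45] -> pop 3, enqueue [2, 12], visited so far: [26, 3]
  queue [45, 2, 12] -> pop 45, enqueue [39, 48], visited so far: [26, 3, 45]
  queue [2, 12, 39, 48] -> pop 2, enqueue [none], visited so far: [26, 3, 45, 2]
  queue [12, 39, 48] -> pop 12, enqueue [9], visited so far: [26, 3, 45, 2, 12]
  queue [39, 48, 9] -> pop 39, enqueue [38], visited so far: [26, 3, 45, 2, 12, 39]
  queue [48, 9, 38] -> pop 48, enqueue [none], visited so far: [26, 3, 45, 2, 12, 39, 48]
  queue [9, 38] -> pop 9, enqueue [none], visited so far: [26, 3, 45, 2, 12, 39, 48, 9]
  queue [38] -> pop 38, enqueue [35], visited so far: [26, 3, 45, 2, 12, 39, 48, 9, 38]
  queue [35] -> pop 35, enqueue [none], visited so far: [26, 3, 45, 2, 12, 39, 48, 9, 38, 35]
Result: [26, 3, 45, 2, 12, 39, 48, 9, 38, 35]


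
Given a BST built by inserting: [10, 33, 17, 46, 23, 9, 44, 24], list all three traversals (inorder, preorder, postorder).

Tree insertion order: [10, 33, 17, 46, 23, 9, 44, 24]
Tree (level-order array): [10, 9, 33, None, None, 17, 46, None, 23, 44, None, None, 24]
Inorder (L, root, R): [9, 10, 17, 23, 24, 33, 44, 46]
Preorder (root, L, R): [10, 9, 33, 17, 23, 24, 46, 44]
Postorder (L, R, root): [9, 24, 23, 17, 44, 46, 33, 10]


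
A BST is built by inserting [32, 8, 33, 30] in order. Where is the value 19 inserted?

Starting tree (level order): [32, 8, 33, None, 30]
Insertion path: 32 -> 8 -> 30
Result: insert 19 as left child of 30
Final tree (level order): [32, 8, 33, None, 30, None, None, 19]


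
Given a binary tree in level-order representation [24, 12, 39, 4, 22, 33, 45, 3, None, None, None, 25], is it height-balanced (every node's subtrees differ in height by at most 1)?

Tree (level-order array): [24, 12, 39, 4, 22, 33, 45, 3, None, None, None, 25]
Definition: a tree is height-balanced if, at every node, |h(left) - h(right)| <= 1 (empty subtree has height -1).
Bottom-up per-node check:
  node 3: h_left=-1, h_right=-1, diff=0 [OK], height=0
  node 4: h_left=0, h_right=-1, diff=1 [OK], height=1
  node 22: h_left=-1, h_right=-1, diff=0 [OK], height=0
  node 12: h_left=1, h_right=0, diff=1 [OK], height=2
  node 25: h_left=-1, h_right=-1, diff=0 [OK], height=0
  node 33: h_left=0, h_right=-1, diff=1 [OK], height=1
  node 45: h_left=-1, h_right=-1, diff=0 [OK], height=0
  node 39: h_left=1, h_right=0, diff=1 [OK], height=2
  node 24: h_left=2, h_right=2, diff=0 [OK], height=3
All nodes satisfy the balance condition.
Result: Balanced


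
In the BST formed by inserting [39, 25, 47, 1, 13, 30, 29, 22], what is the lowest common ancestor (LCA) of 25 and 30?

Tree insertion order: [39, 25, 47, 1, 13, 30, 29, 22]
Tree (level-order array): [39, 25, 47, 1, 30, None, None, None, 13, 29, None, None, 22]
In a BST, the LCA of p=25, q=30 is the first node v on the
root-to-leaf path with p <= v <= q (go left if both < v, right if both > v).
Walk from root:
  at 39: both 25 and 30 < 39, go left
  at 25: 25 <= 25 <= 30, this is the LCA
LCA = 25


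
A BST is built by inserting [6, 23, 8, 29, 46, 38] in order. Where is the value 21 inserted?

Starting tree (level order): [6, None, 23, 8, 29, None, None, None, 46, 38]
Insertion path: 6 -> 23 -> 8
Result: insert 21 as right child of 8
Final tree (level order): [6, None, 23, 8, 29, None, 21, None, 46, None, None, 38]


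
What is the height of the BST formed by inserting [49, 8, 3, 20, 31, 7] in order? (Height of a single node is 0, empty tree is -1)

Insertion order: [49, 8, 3, 20, 31, 7]
Tree (level-order array): [49, 8, None, 3, 20, None, 7, None, 31]
Compute height bottom-up (empty subtree = -1):
  height(7) = 1 + max(-1, -1) = 0
  height(3) = 1 + max(-1, 0) = 1
  height(31) = 1 + max(-1, -1) = 0
  height(20) = 1 + max(-1, 0) = 1
  height(8) = 1 + max(1, 1) = 2
  height(49) = 1 + max(2, -1) = 3
Height = 3


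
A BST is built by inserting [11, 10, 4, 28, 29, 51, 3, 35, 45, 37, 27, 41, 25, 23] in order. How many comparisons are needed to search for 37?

Search path for 37: 11 -> 28 -> 29 -> 51 -> 35 -> 45 -> 37
Found: True
Comparisons: 7


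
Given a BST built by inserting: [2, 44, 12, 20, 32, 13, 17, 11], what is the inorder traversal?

Tree insertion order: [2, 44, 12, 20, 32, 13, 17, 11]
Tree (level-order array): [2, None, 44, 12, None, 11, 20, None, None, 13, 32, None, 17]
Inorder traversal: [2, 11, 12, 13, 17, 20, 32, 44]


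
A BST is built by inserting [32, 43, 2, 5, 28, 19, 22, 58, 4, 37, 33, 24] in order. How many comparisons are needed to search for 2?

Search path for 2: 32 -> 2
Found: True
Comparisons: 2


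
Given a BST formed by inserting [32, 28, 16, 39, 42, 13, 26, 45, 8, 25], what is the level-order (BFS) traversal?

Tree insertion order: [32, 28, 16, 39, 42, 13, 26, 45, 8, 25]
Tree (level-order array): [32, 28, 39, 16, None, None, 42, 13, 26, None, 45, 8, None, 25]
BFS from the root, enqueuing left then right child of each popped node:
  queue [32] -> pop 32, enqueue [28, 39], visited so far: [32]
  queue [28, 39] -> pop 28, enqueue [16], visited so far: [32, 28]
  queue [39, 16] -> pop 39, enqueue [42], visited so far: [32, 28, 39]
  queue [16, 42] -> pop 16, enqueue [13, 26], visited so far: [32, 28, 39, 16]
  queue [42, 13, 26] -> pop 42, enqueue [45], visited so far: [32, 28, 39, 16, 42]
  queue [13, 26, 45] -> pop 13, enqueue [8], visited so far: [32, 28, 39, 16, 42, 13]
  queue [26, 45, 8] -> pop 26, enqueue [25], visited so far: [32, 28, 39, 16, 42, 13, 26]
  queue [45, 8, 25] -> pop 45, enqueue [none], visited so far: [32, 28, 39, 16, 42, 13, 26, 45]
  queue [8, 25] -> pop 8, enqueue [none], visited so far: [32, 28, 39, 16, 42, 13, 26, 45, 8]
  queue [25] -> pop 25, enqueue [none], visited so far: [32, 28, 39, 16, 42, 13, 26, 45, 8, 25]
Result: [32, 28, 39, 16, 42, 13, 26, 45, 8, 25]


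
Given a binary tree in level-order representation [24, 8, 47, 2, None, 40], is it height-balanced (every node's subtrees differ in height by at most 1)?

Tree (level-order array): [24, 8, 47, 2, None, 40]
Definition: a tree is height-balanced if, at every node, |h(left) - h(right)| <= 1 (empty subtree has height -1).
Bottom-up per-node check:
  node 2: h_left=-1, h_right=-1, diff=0 [OK], height=0
  node 8: h_left=0, h_right=-1, diff=1 [OK], height=1
  node 40: h_left=-1, h_right=-1, diff=0 [OK], height=0
  node 47: h_left=0, h_right=-1, diff=1 [OK], height=1
  node 24: h_left=1, h_right=1, diff=0 [OK], height=2
All nodes satisfy the balance condition.
Result: Balanced


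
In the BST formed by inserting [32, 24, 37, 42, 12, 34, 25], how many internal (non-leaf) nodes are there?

Tree built from: [32, 24, 37, 42, 12, 34, 25]
Tree (level-order array): [32, 24, 37, 12, 25, 34, 42]
Rule: An internal node has at least one child.
Per-node child counts:
  node 32: 2 child(ren)
  node 24: 2 child(ren)
  node 12: 0 child(ren)
  node 25: 0 child(ren)
  node 37: 2 child(ren)
  node 34: 0 child(ren)
  node 42: 0 child(ren)
Matching nodes: [32, 24, 37]
Count of internal (non-leaf) nodes: 3


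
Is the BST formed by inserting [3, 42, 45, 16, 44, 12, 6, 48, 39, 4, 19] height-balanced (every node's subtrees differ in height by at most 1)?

Tree (level-order array): [3, None, 42, 16, 45, 12, 39, 44, 48, 6, None, 19, None, None, None, None, None, 4]
Definition: a tree is height-balanced if, at every node, |h(left) - h(right)| <= 1 (empty subtree has height -1).
Bottom-up per-node check:
  node 4: h_left=-1, h_right=-1, diff=0 [OK], height=0
  node 6: h_left=0, h_right=-1, diff=1 [OK], height=1
  node 12: h_left=1, h_right=-1, diff=2 [FAIL (|1--1|=2 > 1)], height=2
  node 19: h_left=-1, h_right=-1, diff=0 [OK], height=0
  node 39: h_left=0, h_right=-1, diff=1 [OK], height=1
  node 16: h_left=2, h_right=1, diff=1 [OK], height=3
  node 44: h_left=-1, h_right=-1, diff=0 [OK], height=0
  node 48: h_left=-1, h_right=-1, diff=0 [OK], height=0
  node 45: h_left=0, h_right=0, diff=0 [OK], height=1
  node 42: h_left=3, h_right=1, diff=2 [FAIL (|3-1|=2 > 1)], height=4
  node 3: h_left=-1, h_right=4, diff=5 [FAIL (|-1-4|=5 > 1)], height=5
Node 12 violates the condition: |1 - -1| = 2 > 1.
Result: Not balanced


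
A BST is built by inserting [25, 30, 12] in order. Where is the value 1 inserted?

Starting tree (level order): [25, 12, 30]
Insertion path: 25 -> 12
Result: insert 1 as left child of 12
Final tree (level order): [25, 12, 30, 1]


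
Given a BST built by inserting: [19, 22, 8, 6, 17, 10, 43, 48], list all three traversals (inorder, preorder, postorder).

Tree insertion order: [19, 22, 8, 6, 17, 10, 43, 48]
Tree (level-order array): [19, 8, 22, 6, 17, None, 43, None, None, 10, None, None, 48]
Inorder (L, root, R): [6, 8, 10, 17, 19, 22, 43, 48]
Preorder (root, L, R): [19, 8, 6, 17, 10, 22, 43, 48]
Postorder (L, R, root): [6, 10, 17, 8, 48, 43, 22, 19]


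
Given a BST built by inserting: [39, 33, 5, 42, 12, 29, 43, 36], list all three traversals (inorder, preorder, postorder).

Tree insertion order: [39, 33, 5, 42, 12, 29, 43, 36]
Tree (level-order array): [39, 33, 42, 5, 36, None, 43, None, 12, None, None, None, None, None, 29]
Inorder (L, root, R): [5, 12, 29, 33, 36, 39, 42, 43]
Preorder (root, L, R): [39, 33, 5, 12, 29, 36, 42, 43]
Postorder (L, R, root): [29, 12, 5, 36, 33, 43, 42, 39]


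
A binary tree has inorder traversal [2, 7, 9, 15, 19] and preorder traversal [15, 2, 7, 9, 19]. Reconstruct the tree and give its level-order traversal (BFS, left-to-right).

Inorder:  [2, 7, 9, 15, 19]
Preorder: [15, 2, 7, 9, 19]
Algorithm: preorder visits root first, so consume preorder in order;
for each root, split the current inorder slice at that value into
left-subtree inorder and right-subtree inorder, then recurse.
Recursive splits:
  root=15; inorder splits into left=[2, 7, 9], right=[19]
  root=2; inorder splits into left=[], right=[7, 9]
  root=7; inorder splits into left=[], right=[9]
  root=9; inorder splits into left=[], right=[]
  root=19; inorder splits into left=[], right=[]
Reconstructed level-order: [15, 2, 19, 7, 9]


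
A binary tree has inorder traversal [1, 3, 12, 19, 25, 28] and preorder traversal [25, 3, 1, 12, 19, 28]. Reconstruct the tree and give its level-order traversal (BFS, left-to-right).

Inorder:  [1, 3, 12, 19, 25, 28]
Preorder: [25, 3, 1, 12, 19, 28]
Algorithm: preorder visits root first, so consume preorder in order;
for each root, split the current inorder slice at that value into
left-subtree inorder and right-subtree inorder, then recurse.
Recursive splits:
  root=25; inorder splits into left=[1, 3, 12, 19], right=[28]
  root=3; inorder splits into left=[1], right=[12, 19]
  root=1; inorder splits into left=[], right=[]
  root=12; inorder splits into left=[], right=[19]
  root=19; inorder splits into left=[], right=[]
  root=28; inorder splits into left=[], right=[]
Reconstructed level-order: [25, 3, 28, 1, 12, 19]


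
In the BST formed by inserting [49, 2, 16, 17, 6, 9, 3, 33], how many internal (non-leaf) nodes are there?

Tree built from: [49, 2, 16, 17, 6, 9, 3, 33]
Tree (level-order array): [49, 2, None, None, 16, 6, 17, 3, 9, None, 33]
Rule: An internal node has at least one child.
Per-node child counts:
  node 49: 1 child(ren)
  node 2: 1 child(ren)
  node 16: 2 child(ren)
  node 6: 2 child(ren)
  node 3: 0 child(ren)
  node 9: 0 child(ren)
  node 17: 1 child(ren)
  node 33: 0 child(ren)
Matching nodes: [49, 2, 16, 6, 17]
Count of internal (non-leaf) nodes: 5


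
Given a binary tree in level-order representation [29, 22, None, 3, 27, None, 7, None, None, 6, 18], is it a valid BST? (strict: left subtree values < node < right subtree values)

Level-order array: [29, 22, None, 3, 27, None, 7, None, None, 6, 18]
Validate using subtree bounds (lo, hi): at each node, require lo < value < hi,
then recurse left with hi=value and right with lo=value.
Preorder trace (stopping at first violation):
  at node 29 with bounds (-inf, +inf): OK
  at node 22 with bounds (-inf, 29): OK
  at node 3 with bounds (-inf, 22): OK
  at node 7 with bounds (3, 22): OK
  at node 6 with bounds (3, 7): OK
  at node 18 with bounds (7, 22): OK
  at node 27 with bounds (22, 29): OK
No violation found at any node.
Result: Valid BST


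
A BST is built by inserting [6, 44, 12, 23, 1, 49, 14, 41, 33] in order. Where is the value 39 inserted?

Starting tree (level order): [6, 1, 44, None, None, 12, 49, None, 23, None, None, 14, 41, None, None, 33]
Insertion path: 6 -> 44 -> 12 -> 23 -> 41 -> 33
Result: insert 39 as right child of 33
Final tree (level order): [6, 1, 44, None, None, 12, 49, None, 23, None, None, 14, 41, None, None, 33, None, None, 39]


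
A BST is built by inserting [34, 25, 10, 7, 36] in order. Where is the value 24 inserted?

Starting tree (level order): [34, 25, 36, 10, None, None, None, 7]
Insertion path: 34 -> 25 -> 10
Result: insert 24 as right child of 10
Final tree (level order): [34, 25, 36, 10, None, None, None, 7, 24]


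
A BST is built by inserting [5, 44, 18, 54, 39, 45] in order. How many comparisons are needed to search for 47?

Search path for 47: 5 -> 44 -> 54 -> 45
Found: False
Comparisons: 4


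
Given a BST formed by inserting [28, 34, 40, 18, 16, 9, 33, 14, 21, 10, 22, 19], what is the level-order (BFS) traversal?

Tree insertion order: [28, 34, 40, 18, 16, 9, 33, 14, 21, 10, 22, 19]
Tree (level-order array): [28, 18, 34, 16, 21, 33, 40, 9, None, 19, 22, None, None, None, None, None, 14, None, None, None, None, 10]
BFS from the root, enqueuing left then right child of each popped node:
  queue [28] -> pop 28, enqueue [18, 34], visited so far: [28]
  queue [18, 34] -> pop 18, enqueue [16, 21], visited so far: [28, 18]
  queue [34, 16, 21] -> pop 34, enqueue [33, 40], visited so far: [28, 18, 34]
  queue [16, 21, 33, 40] -> pop 16, enqueue [9], visited so far: [28, 18, 34, 16]
  queue [21, 33, 40, 9] -> pop 21, enqueue [19, 22], visited so far: [28, 18, 34, 16, 21]
  queue [33, 40, 9, 19, 22] -> pop 33, enqueue [none], visited so far: [28, 18, 34, 16, 21, 33]
  queue [40, 9, 19, 22] -> pop 40, enqueue [none], visited so far: [28, 18, 34, 16, 21, 33, 40]
  queue [9, 19, 22] -> pop 9, enqueue [14], visited so far: [28, 18, 34, 16, 21, 33, 40, 9]
  queue [19, 22, 14] -> pop 19, enqueue [none], visited so far: [28, 18, 34, 16, 21, 33, 40, 9, 19]
  queue [22, 14] -> pop 22, enqueue [none], visited so far: [28, 18, 34, 16, 21, 33, 40, 9, 19, 22]
  queue [14] -> pop 14, enqueue [10], visited so far: [28, 18, 34, 16, 21, 33, 40, 9, 19, 22, 14]
  queue [10] -> pop 10, enqueue [none], visited so far: [28, 18, 34, 16, 21, 33, 40, 9, 19, 22, 14, 10]
Result: [28, 18, 34, 16, 21, 33, 40, 9, 19, 22, 14, 10]


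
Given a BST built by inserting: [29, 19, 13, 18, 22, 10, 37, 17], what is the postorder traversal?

Tree insertion order: [29, 19, 13, 18, 22, 10, 37, 17]
Tree (level-order array): [29, 19, 37, 13, 22, None, None, 10, 18, None, None, None, None, 17]
Postorder traversal: [10, 17, 18, 13, 22, 19, 37, 29]


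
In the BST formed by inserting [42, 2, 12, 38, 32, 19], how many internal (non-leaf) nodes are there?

Tree built from: [42, 2, 12, 38, 32, 19]
Tree (level-order array): [42, 2, None, None, 12, None, 38, 32, None, 19]
Rule: An internal node has at least one child.
Per-node child counts:
  node 42: 1 child(ren)
  node 2: 1 child(ren)
  node 12: 1 child(ren)
  node 38: 1 child(ren)
  node 32: 1 child(ren)
  node 19: 0 child(ren)
Matching nodes: [42, 2, 12, 38, 32]
Count of internal (non-leaf) nodes: 5


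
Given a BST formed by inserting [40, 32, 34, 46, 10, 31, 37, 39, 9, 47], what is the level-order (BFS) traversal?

Tree insertion order: [40, 32, 34, 46, 10, 31, 37, 39, 9, 47]
Tree (level-order array): [40, 32, 46, 10, 34, None, 47, 9, 31, None, 37, None, None, None, None, None, None, None, 39]
BFS from the root, enqueuing left then right child of each popped node:
  queue [40] -> pop 40, enqueue [32, 46], visited so far: [40]
  queue [32, 46] -> pop 32, enqueue [10, 34], visited so far: [40, 32]
  queue [46, 10, 34] -> pop 46, enqueue [47], visited so far: [40, 32, 46]
  queue [10, 34, 47] -> pop 10, enqueue [9, 31], visited so far: [40, 32, 46, 10]
  queue [34, 47, 9, 31] -> pop 34, enqueue [37], visited so far: [40, 32, 46, 10, 34]
  queue [47, 9, 31, 37] -> pop 47, enqueue [none], visited so far: [40, 32, 46, 10, 34, 47]
  queue [9, 31, 37] -> pop 9, enqueue [none], visited so far: [40, 32, 46, 10, 34, 47, 9]
  queue [31, 37] -> pop 31, enqueue [none], visited so far: [40, 32, 46, 10, 34, 47, 9, 31]
  queue [37] -> pop 37, enqueue [39], visited so far: [40, 32, 46, 10, 34, 47, 9, 31, 37]
  queue [39] -> pop 39, enqueue [none], visited so far: [40, 32, 46, 10, 34, 47, 9, 31, 37, 39]
Result: [40, 32, 46, 10, 34, 47, 9, 31, 37, 39]


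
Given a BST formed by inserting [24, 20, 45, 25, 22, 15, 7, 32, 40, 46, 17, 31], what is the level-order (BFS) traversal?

Tree insertion order: [24, 20, 45, 25, 22, 15, 7, 32, 40, 46, 17, 31]
Tree (level-order array): [24, 20, 45, 15, 22, 25, 46, 7, 17, None, None, None, 32, None, None, None, None, None, None, 31, 40]
BFS from the root, enqueuing left then right child of each popped node:
  queue [24] -> pop 24, enqueue [20, 45], visited so far: [24]
  queue [20, 45] -> pop 20, enqueue [15, 22], visited so far: [24, 20]
  queue [45, 15, 22] -> pop 45, enqueue [25, 46], visited so far: [24, 20, 45]
  queue [15, 22, 25, 46] -> pop 15, enqueue [7, 17], visited so far: [24, 20, 45, 15]
  queue [22, 25, 46, 7, 17] -> pop 22, enqueue [none], visited so far: [24, 20, 45, 15, 22]
  queue [25, 46, 7, 17] -> pop 25, enqueue [32], visited so far: [24, 20, 45, 15, 22, 25]
  queue [46, 7, 17, 32] -> pop 46, enqueue [none], visited so far: [24, 20, 45, 15, 22, 25, 46]
  queue [7, 17, 32] -> pop 7, enqueue [none], visited so far: [24, 20, 45, 15, 22, 25, 46, 7]
  queue [17, 32] -> pop 17, enqueue [none], visited so far: [24, 20, 45, 15, 22, 25, 46, 7, 17]
  queue [32] -> pop 32, enqueue [31, 40], visited so far: [24, 20, 45, 15, 22, 25, 46, 7, 17, 32]
  queue [31, 40] -> pop 31, enqueue [none], visited so far: [24, 20, 45, 15, 22, 25, 46, 7, 17, 32, 31]
  queue [40] -> pop 40, enqueue [none], visited so far: [24, 20, 45, 15, 22, 25, 46, 7, 17, 32, 31, 40]
Result: [24, 20, 45, 15, 22, 25, 46, 7, 17, 32, 31, 40]


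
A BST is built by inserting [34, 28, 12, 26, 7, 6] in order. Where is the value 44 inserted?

Starting tree (level order): [34, 28, None, 12, None, 7, 26, 6]
Insertion path: 34
Result: insert 44 as right child of 34
Final tree (level order): [34, 28, 44, 12, None, None, None, 7, 26, 6]


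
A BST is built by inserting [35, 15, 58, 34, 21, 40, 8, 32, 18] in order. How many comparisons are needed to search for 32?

Search path for 32: 35 -> 15 -> 34 -> 21 -> 32
Found: True
Comparisons: 5


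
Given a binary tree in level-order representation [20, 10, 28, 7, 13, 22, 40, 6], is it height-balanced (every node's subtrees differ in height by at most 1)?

Tree (level-order array): [20, 10, 28, 7, 13, 22, 40, 6]
Definition: a tree is height-balanced if, at every node, |h(left) - h(right)| <= 1 (empty subtree has height -1).
Bottom-up per-node check:
  node 6: h_left=-1, h_right=-1, diff=0 [OK], height=0
  node 7: h_left=0, h_right=-1, diff=1 [OK], height=1
  node 13: h_left=-1, h_right=-1, diff=0 [OK], height=0
  node 10: h_left=1, h_right=0, diff=1 [OK], height=2
  node 22: h_left=-1, h_right=-1, diff=0 [OK], height=0
  node 40: h_left=-1, h_right=-1, diff=0 [OK], height=0
  node 28: h_left=0, h_right=0, diff=0 [OK], height=1
  node 20: h_left=2, h_right=1, diff=1 [OK], height=3
All nodes satisfy the balance condition.
Result: Balanced


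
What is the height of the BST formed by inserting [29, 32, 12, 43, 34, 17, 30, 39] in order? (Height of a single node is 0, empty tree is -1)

Insertion order: [29, 32, 12, 43, 34, 17, 30, 39]
Tree (level-order array): [29, 12, 32, None, 17, 30, 43, None, None, None, None, 34, None, None, 39]
Compute height bottom-up (empty subtree = -1):
  height(17) = 1 + max(-1, -1) = 0
  height(12) = 1 + max(-1, 0) = 1
  height(30) = 1 + max(-1, -1) = 0
  height(39) = 1 + max(-1, -1) = 0
  height(34) = 1 + max(-1, 0) = 1
  height(43) = 1 + max(1, -1) = 2
  height(32) = 1 + max(0, 2) = 3
  height(29) = 1 + max(1, 3) = 4
Height = 4


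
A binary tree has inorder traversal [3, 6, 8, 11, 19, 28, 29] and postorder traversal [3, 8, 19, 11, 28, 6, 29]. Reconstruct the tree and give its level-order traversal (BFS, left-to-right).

Inorder:   [3, 6, 8, 11, 19, 28, 29]
Postorder: [3, 8, 19, 11, 28, 6, 29]
Algorithm: postorder visits root last, so walk postorder right-to-left;
each value is the root of the current inorder slice — split it at that
value, recurse on the right subtree first, then the left.
Recursive splits:
  root=29; inorder splits into left=[3, 6, 8, 11, 19, 28], right=[]
  root=6; inorder splits into left=[3], right=[8, 11, 19, 28]
  root=28; inorder splits into left=[8, 11, 19], right=[]
  root=11; inorder splits into left=[8], right=[19]
  root=19; inorder splits into left=[], right=[]
  root=8; inorder splits into left=[], right=[]
  root=3; inorder splits into left=[], right=[]
Reconstructed level-order: [29, 6, 3, 28, 11, 8, 19]


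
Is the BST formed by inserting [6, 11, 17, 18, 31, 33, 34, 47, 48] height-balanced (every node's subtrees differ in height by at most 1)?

Tree (level-order array): [6, None, 11, None, 17, None, 18, None, 31, None, 33, None, 34, None, 47, None, 48]
Definition: a tree is height-balanced if, at every node, |h(left) - h(right)| <= 1 (empty subtree has height -1).
Bottom-up per-node check:
  node 48: h_left=-1, h_right=-1, diff=0 [OK], height=0
  node 47: h_left=-1, h_right=0, diff=1 [OK], height=1
  node 34: h_left=-1, h_right=1, diff=2 [FAIL (|-1-1|=2 > 1)], height=2
  node 33: h_left=-1, h_right=2, diff=3 [FAIL (|-1-2|=3 > 1)], height=3
  node 31: h_left=-1, h_right=3, diff=4 [FAIL (|-1-3|=4 > 1)], height=4
  node 18: h_left=-1, h_right=4, diff=5 [FAIL (|-1-4|=5 > 1)], height=5
  node 17: h_left=-1, h_right=5, diff=6 [FAIL (|-1-5|=6 > 1)], height=6
  node 11: h_left=-1, h_right=6, diff=7 [FAIL (|-1-6|=7 > 1)], height=7
  node 6: h_left=-1, h_right=7, diff=8 [FAIL (|-1-7|=8 > 1)], height=8
Node 34 violates the condition: |-1 - 1| = 2 > 1.
Result: Not balanced


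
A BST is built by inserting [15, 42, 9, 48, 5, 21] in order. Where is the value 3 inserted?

Starting tree (level order): [15, 9, 42, 5, None, 21, 48]
Insertion path: 15 -> 9 -> 5
Result: insert 3 as left child of 5
Final tree (level order): [15, 9, 42, 5, None, 21, 48, 3]


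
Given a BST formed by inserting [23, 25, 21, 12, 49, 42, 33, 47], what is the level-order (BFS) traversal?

Tree insertion order: [23, 25, 21, 12, 49, 42, 33, 47]
Tree (level-order array): [23, 21, 25, 12, None, None, 49, None, None, 42, None, 33, 47]
BFS from the root, enqueuing left then right child of each popped node:
  queue [23] -> pop 23, enqueue [21, 25], visited so far: [23]
  queue [21, 25] -> pop 21, enqueue [12], visited so far: [23, 21]
  queue [25, 12] -> pop 25, enqueue [49], visited so far: [23, 21, 25]
  queue [12, 49] -> pop 12, enqueue [none], visited so far: [23, 21, 25, 12]
  queue [49] -> pop 49, enqueue [42], visited so far: [23, 21, 25, 12, 49]
  queue [42] -> pop 42, enqueue [33, 47], visited so far: [23, 21, 25, 12, 49, 42]
  queue [33, 47] -> pop 33, enqueue [none], visited so far: [23, 21, 25, 12, 49, 42, 33]
  queue [47] -> pop 47, enqueue [none], visited so far: [23, 21, 25, 12, 49, 42, 33, 47]
Result: [23, 21, 25, 12, 49, 42, 33, 47]


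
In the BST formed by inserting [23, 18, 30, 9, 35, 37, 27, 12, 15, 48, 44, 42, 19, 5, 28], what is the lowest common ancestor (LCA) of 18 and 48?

Tree insertion order: [23, 18, 30, 9, 35, 37, 27, 12, 15, 48, 44, 42, 19, 5, 28]
Tree (level-order array): [23, 18, 30, 9, 19, 27, 35, 5, 12, None, None, None, 28, None, 37, None, None, None, 15, None, None, None, 48, None, None, 44, None, 42]
In a BST, the LCA of p=18, q=48 is the first node v on the
root-to-leaf path with p <= v <= q (go left if both < v, right if both > v).
Walk from root:
  at 23: 18 <= 23 <= 48, this is the LCA
LCA = 23


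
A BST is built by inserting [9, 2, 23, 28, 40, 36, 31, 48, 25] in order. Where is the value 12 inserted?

Starting tree (level order): [9, 2, 23, None, None, None, 28, 25, 40, None, None, 36, 48, 31]
Insertion path: 9 -> 23
Result: insert 12 as left child of 23
Final tree (level order): [9, 2, 23, None, None, 12, 28, None, None, 25, 40, None, None, 36, 48, 31]


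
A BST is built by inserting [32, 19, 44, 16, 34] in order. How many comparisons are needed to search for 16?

Search path for 16: 32 -> 19 -> 16
Found: True
Comparisons: 3


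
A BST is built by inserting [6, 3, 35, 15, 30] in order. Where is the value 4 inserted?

Starting tree (level order): [6, 3, 35, None, None, 15, None, None, 30]
Insertion path: 6 -> 3
Result: insert 4 as right child of 3
Final tree (level order): [6, 3, 35, None, 4, 15, None, None, None, None, 30]


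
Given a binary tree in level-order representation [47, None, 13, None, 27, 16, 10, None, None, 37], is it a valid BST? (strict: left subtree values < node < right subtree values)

Level-order array: [47, None, 13, None, 27, 16, 10, None, None, 37]
Validate using subtree bounds (lo, hi): at each node, require lo < value < hi,
then recurse left with hi=value and right with lo=value.
Preorder trace (stopping at first violation):
  at node 47 with bounds (-inf, +inf): OK
  at node 13 with bounds (47, +inf): VIOLATION
Node 13 violates its bound: not (47 < 13 < +inf).
Result: Not a valid BST


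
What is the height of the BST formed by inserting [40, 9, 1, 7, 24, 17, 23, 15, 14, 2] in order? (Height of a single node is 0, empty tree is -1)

Insertion order: [40, 9, 1, 7, 24, 17, 23, 15, 14, 2]
Tree (level-order array): [40, 9, None, 1, 24, None, 7, 17, None, 2, None, 15, 23, None, None, 14]
Compute height bottom-up (empty subtree = -1):
  height(2) = 1 + max(-1, -1) = 0
  height(7) = 1 + max(0, -1) = 1
  height(1) = 1 + max(-1, 1) = 2
  height(14) = 1 + max(-1, -1) = 0
  height(15) = 1 + max(0, -1) = 1
  height(23) = 1 + max(-1, -1) = 0
  height(17) = 1 + max(1, 0) = 2
  height(24) = 1 + max(2, -1) = 3
  height(9) = 1 + max(2, 3) = 4
  height(40) = 1 + max(4, -1) = 5
Height = 5


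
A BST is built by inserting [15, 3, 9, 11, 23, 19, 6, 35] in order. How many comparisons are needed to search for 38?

Search path for 38: 15 -> 23 -> 35
Found: False
Comparisons: 3


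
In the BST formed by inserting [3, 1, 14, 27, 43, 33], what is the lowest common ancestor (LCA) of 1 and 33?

Tree insertion order: [3, 1, 14, 27, 43, 33]
Tree (level-order array): [3, 1, 14, None, None, None, 27, None, 43, 33]
In a BST, the LCA of p=1, q=33 is the first node v on the
root-to-leaf path with p <= v <= q (go left if both < v, right if both > v).
Walk from root:
  at 3: 1 <= 3 <= 33, this is the LCA
LCA = 3


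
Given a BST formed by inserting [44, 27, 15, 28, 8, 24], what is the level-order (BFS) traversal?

Tree insertion order: [44, 27, 15, 28, 8, 24]
Tree (level-order array): [44, 27, None, 15, 28, 8, 24]
BFS from the root, enqueuing left then right child of each popped node:
  queue [44] -> pop 44, enqueue [27], visited so far: [44]
  queue [27] -> pop 27, enqueue [15, 28], visited so far: [44, 27]
  queue [15, 28] -> pop 15, enqueue [8, 24], visited so far: [44, 27, 15]
  queue [28, 8, 24] -> pop 28, enqueue [none], visited so far: [44, 27, 15, 28]
  queue [8, 24] -> pop 8, enqueue [none], visited so far: [44, 27, 15, 28, 8]
  queue [24] -> pop 24, enqueue [none], visited so far: [44, 27, 15, 28, 8, 24]
Result: [44, 27, 15, 28, 8, 24]


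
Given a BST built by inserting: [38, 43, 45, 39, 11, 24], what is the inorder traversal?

Tree insertion order: [38, 43, 45, 39, 11, 24]
Tree (level-order array): [38, 11, 43, None, 24, 39, 45]
Inorder traversal: [11, 24, 38, 39, 43, 45]


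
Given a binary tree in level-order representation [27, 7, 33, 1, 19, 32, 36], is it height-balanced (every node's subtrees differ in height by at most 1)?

Tree (level-order array): [27, 7, 33, 1, 19, 32, 36]
Definition: a tree is height-balanced if, at every node, |h(left) - h(right)| <= 1 (empty subtree has height -1).
Bottom-up per-node check:
  node 1: h_left=-1, h_right=-1, diff=0 [OK], height=0
  node 19: h_left=-1, h_right=-1, diff=0 [OK], height=0
  node 7: h_left=0, h_right=0, diff=0 [OK], height=1
  node 32: h_left=-1, h_right=-1, diff=0 [OK], height=0
  node 36: h_left=-1, h_right=-1, diff=0 [OK], height=0
  node 33: h_left=0, h_right=0, diff=0 [OK], height=1
  node 27: h_left=1, h_right=1, diff=0 [OK], height=2
All nodes satisfy the balance condition.
Result: Balanced
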